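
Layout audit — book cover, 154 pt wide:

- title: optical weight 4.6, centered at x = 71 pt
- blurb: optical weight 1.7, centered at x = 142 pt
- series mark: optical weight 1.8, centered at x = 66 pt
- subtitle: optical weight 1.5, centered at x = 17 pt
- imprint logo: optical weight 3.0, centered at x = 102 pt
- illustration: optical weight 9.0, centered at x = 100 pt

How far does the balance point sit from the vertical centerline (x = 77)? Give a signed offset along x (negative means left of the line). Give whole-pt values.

Total weight = 4.6 + 1.7 + 1.8 + 1.5 + 3.0 + 9.0 = 21.6.
Σw·x = 4.6·71 + 1.7·142 + 1.8·66 + 1.5·17 + 3.0·102 + 9.0·100 = 1918.3, so x̄ = 1918.3/21.6 ≈ 88.81.
Against x = 77, that's 88.81 − 77 = 11.81.

≈ 12 pt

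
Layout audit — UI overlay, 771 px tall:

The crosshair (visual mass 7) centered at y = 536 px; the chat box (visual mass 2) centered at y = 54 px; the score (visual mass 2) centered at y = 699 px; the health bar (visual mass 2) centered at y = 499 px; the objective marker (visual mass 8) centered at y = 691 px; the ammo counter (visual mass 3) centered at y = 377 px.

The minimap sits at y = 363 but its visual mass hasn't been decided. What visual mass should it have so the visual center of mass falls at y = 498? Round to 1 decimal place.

w ≈ 7.1

Known weights sum to 7 + 2 + 2 + 2 + 8 + 3 = 24; their moment is 7·536 + 2·54 + 2·699 + 2·499 + 8·691 + 3·377 = 12915.
For the centroid to hit 498: (12915 + w·363) / (24 + w) = 498.
So w = (498·24 − 12915)/(363 − 498) = -963/-135 ≈ 7.13.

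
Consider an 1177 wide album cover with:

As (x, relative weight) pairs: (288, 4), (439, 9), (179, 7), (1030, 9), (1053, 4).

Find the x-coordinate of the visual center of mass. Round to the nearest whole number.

Σw = 4 + 9 + 7 + 9 + 4 = 33.
x-moment: 4·288 + 9·439 + 7·179 + 9·1030 + 4·1053 = 19838; centroid 19838/33 ≈ 601.15.

x ≈ 601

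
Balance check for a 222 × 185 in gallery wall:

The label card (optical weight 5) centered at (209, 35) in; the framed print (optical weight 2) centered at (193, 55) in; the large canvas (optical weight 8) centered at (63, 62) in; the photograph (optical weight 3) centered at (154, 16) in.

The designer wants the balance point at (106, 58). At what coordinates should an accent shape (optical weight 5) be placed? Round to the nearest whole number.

After adding the accent shape, total weight = 5 + 2 + 8 + 3 + 5 = 23.
x: target moment 23×106 = 2438; current 5·209 + 2·193 + 8·63 + 3·154 = 2397; the accent shape supplies 41, so x = 41/5 ≈ 8.20.
y: target moment 23×58 = 1334; current 5·35 + 2·55 + 8·62 + 3·16 = 829; the accent shape supplies 505, so y = 505/5 ≈ 101.00.

(8, 101)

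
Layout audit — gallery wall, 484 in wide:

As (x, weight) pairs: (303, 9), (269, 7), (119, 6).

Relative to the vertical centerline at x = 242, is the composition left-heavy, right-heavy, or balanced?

Total weight = 9 + 7 + 6 = 22.
Σw·x = 9·303 + 7·269 + 6·119 = 5324, so x̄ = 5324/22 ≈ 242.00.
The centroid 242.00 matches the midline at 242, so the layout is balanced.

balanced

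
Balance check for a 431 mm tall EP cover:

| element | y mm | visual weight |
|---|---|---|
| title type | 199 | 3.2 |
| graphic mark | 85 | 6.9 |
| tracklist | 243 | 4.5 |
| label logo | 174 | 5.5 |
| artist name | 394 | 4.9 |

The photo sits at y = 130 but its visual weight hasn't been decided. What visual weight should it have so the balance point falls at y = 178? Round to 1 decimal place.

Known weights sum to 3.2 + 6.9 + 4.5 + 5.5 + 4.9 = 25.0; their moment is 3.2·199 + 6.9·85 + 4.5·243 + 5.5·174 + 4.9·394 = 5204.4.
Balance at y = 178 requires (5204.4 + w·130) / (25.0 + w) = 178.
Solving: w = (178·25.0 − 5204.4) / (130 − 178) = -754.4 / -48 ≈ 15.72.

w ≈ 15.7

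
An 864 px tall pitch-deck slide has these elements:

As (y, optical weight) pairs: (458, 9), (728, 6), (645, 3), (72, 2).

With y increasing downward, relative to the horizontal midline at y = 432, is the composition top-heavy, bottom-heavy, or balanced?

bottom-heavy

Total weight = 9 + 6 + 3 + 2 = 20.
y: (9·458 + 6·728 + 3·645 + 2·72) / 20 = 10569 / 20 ≈ 528.45
528.5 lies below (larger y than) the midline 432, so the layout is bottom-heavy.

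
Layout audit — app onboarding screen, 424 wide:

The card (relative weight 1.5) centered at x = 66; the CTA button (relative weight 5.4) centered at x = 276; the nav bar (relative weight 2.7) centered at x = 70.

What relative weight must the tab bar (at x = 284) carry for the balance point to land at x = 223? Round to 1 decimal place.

Fixed elements: Σw = 1.5 + 5.4 + 2.7 = 9.6, Σw·x = 1.5·66 + 5.4·276 + 2.7·70 = 1778.4.
Balance at x = 223 requires (1778.4 + w·284) / (9.6 + w) = 223.
Rearranging, w·(284 − 223) = 223·9.6 − 1778.4 = 362.4, so w ≈ 362.4/61 = 5.94.

w ≈ 5.9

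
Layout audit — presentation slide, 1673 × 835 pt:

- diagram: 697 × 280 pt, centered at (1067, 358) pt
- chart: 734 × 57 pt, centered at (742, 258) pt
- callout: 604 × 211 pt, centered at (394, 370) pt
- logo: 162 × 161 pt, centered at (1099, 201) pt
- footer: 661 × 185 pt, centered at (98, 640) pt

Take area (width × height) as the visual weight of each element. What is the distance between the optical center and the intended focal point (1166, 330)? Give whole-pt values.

≈ 529 pt

Areas: diagram 697·280 = 195160, chart 734·57 = 41838, callout 604·211 = 127444, logo 162·161 = 26082, footer 661·185 = 122285. Total weight = 512809.
x: (195160·1067 + 41838·742 + 127444·394 + 26082·1099 + 122285·98) / 512809 = 330140500 / 512809 ≈ 643.79
y: (195160·358 + 41838·258 + 127444·370 + 26082·201 + 122285·640) / 512809 = 211320646 / 512809 ≈ 412.08
Relative to (1166, 330): Δ = (-522.21, 82.08); |Δ| = √(-522.21² + 82.08²) ≈ 528.62.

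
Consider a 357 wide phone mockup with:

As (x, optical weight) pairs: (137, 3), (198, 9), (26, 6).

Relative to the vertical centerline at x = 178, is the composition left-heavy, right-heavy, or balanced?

Total weight = 3 + 9 + 6 = 18.
Σw·x = 3·137 + 9·198 + 6·26 = 2349, so x̄ = 2349/18 ≈ 130.50.
130.5 vs midline 178 → left-heavy.

left-heavy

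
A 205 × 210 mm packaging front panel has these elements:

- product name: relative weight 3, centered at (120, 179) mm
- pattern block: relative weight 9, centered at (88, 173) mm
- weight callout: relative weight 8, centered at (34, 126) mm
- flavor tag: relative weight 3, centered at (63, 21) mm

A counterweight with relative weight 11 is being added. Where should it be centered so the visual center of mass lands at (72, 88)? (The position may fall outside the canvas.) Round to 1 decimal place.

(75.9, -15.7)

With the counterweight, Σw becomes 3 + 9 + 8 + 3 + 11 = 34.
Along x: (1613 + 11·x) / 34 = 72 (existing moment 3·120 + 9·88 + 8·34 + 3·63 = 1613) ⇒ x = (2448 − 1613) / 11 ≈ 75.91.
Along y: (3165 + 11·y) / 34 = 88 (existing moment 3·179 + 9·173 + 8·126 + 3·21 = 3165) ⇒ y = (2992 − 3165) / 11 ≈ -15.73.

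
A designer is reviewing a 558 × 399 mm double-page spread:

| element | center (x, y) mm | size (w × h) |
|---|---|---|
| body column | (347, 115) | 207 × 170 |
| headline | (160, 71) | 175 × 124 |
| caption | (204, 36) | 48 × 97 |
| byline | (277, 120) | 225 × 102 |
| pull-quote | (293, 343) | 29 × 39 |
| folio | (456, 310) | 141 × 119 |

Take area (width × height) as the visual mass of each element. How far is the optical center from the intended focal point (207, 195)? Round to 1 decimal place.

≈ 111.3 mm

Areas: body column 207·170 = 35190, headline 175·124 = 21700, caption 48·97 = 4656, byline 225·102 = 22950, pull-quote 29·39 = 1131, folio 141·119 = 16779. Total weight = 102406.
x: (35190·347 + 21700·160 + 4656·204 + 22950·277 + 1131·293 + 16779·456) / 102406 = 30972511 / 102406 ≈ 302.45
y: (35190·115 + 21700·71 + 4656·36 + 22950·120 + 1131·343 + 16779·310) / 102406 = 14098589 / 102406 ≈ 137.67
From (207, 195): dx = 95.45, dy = -57.33, so the distance is √(dx²+dy²) ≈ 111.34.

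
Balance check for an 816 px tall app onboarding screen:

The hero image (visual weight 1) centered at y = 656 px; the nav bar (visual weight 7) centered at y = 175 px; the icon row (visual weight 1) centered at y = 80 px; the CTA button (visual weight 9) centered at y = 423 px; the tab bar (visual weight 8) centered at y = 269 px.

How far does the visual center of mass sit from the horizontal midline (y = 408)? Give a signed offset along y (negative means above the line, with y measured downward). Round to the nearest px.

≈ -103 px

Weights sum to 1 + 7 + 1 + 9 + 8 = 26.
y: (1·656 + 7·175 + 1·80 + 9·423 + 8·269) / 26 = 7920 / 26 ≈ 304.62
Against y = 408, that's 304.62 − 408 = -103.38.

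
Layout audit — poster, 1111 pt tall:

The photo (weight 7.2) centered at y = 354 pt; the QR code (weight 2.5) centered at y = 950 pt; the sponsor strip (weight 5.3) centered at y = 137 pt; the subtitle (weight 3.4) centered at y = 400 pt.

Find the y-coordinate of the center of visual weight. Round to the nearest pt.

y ≈ 381

Weights sum to 7.2 + 2.5 + 5.3 + 3.4 = 18.4.
y: (7.2·354 + 2.5·950 + 5.3·137 + 3.4·400) / 18.4 = 7009.9 / 18.4 ≈ 380.97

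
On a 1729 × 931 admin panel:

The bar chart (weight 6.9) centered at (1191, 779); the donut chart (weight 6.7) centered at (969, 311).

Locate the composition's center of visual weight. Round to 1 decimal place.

Weights sum to 6.9 + 6.7 = 13.6.
x: (6.9·1191 + 6.7·969) / 13.6 = 14710.2 / 13.6 ≈ 1081.63
y: (6.9·779 + 6.7·311) / 13.6 = 7458.8 / 13.6 ≈ 548.44

(1081.6, 548.4)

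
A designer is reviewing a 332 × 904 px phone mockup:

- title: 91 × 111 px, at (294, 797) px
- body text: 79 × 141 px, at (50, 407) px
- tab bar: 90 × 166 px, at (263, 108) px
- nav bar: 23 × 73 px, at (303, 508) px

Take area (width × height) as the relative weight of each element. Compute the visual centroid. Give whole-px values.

(210, 398)

Areas: title 91·111 = 10101, body text 79·141 = 11139, tab bar 90·166 = 14940, nav bar 23·73 = 1679. Total weight = 37859.
x: (10101·294 + 11139·50 + 14940·263 + 1679·303) / 37859 = 7964601 / 37859 ≈ 210.38
y: (10101·797 + 11139·407 + 14940·108 + 1679·508) / 37859 = 15050522 / 37859 ≈ 397.54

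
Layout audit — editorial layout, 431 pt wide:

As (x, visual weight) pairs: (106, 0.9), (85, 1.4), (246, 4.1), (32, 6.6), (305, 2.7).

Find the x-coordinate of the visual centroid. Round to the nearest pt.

x ≈ 144

Weights sum to 0.9 + 1.4 + 4.1 + 6.6 + 2.7 = 15.7.
Σw·x = 0.9·106 + 1.4·85 + 4.1·246 + 6.6·32 + 2.7·305 = 2257.7, so x̄ = 2257.7/15.7 ≈ 143.80.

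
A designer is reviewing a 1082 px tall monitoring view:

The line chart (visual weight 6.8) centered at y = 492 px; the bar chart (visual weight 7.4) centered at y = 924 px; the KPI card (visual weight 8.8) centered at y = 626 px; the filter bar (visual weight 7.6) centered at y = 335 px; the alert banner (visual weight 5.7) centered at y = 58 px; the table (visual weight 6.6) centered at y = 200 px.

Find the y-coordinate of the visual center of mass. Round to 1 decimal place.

Weights sum to 6.8 + 7.4 + 8.8 + 7.6 + 5.7 + 6.6 = 42.9.
Σw·y = 6.8·492 + 7.4·924 + 8.8·626 + 7.6·335 + 5.7·58 + 6.6·200 = 19888.6, so ȳ = 19888.6/42.9 ≈ 463.60.

y ≈ 463.6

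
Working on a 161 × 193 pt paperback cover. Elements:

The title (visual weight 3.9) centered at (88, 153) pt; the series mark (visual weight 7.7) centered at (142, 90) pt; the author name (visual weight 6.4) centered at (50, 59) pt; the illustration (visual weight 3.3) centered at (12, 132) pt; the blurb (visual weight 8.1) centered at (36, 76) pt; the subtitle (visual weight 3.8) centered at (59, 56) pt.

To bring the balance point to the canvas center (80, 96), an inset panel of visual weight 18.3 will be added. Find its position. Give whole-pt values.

(99, 110)

After adding the inset panel, total weight = 3.9 + 7.7 + 6.4 + 3.3 + 8.1 + 3.8 + 18.3 = 51.5.
Along x: (2312.0 + 18.3·x) / 51.5 = 80 (existing moment 3.9·88 + 7.7·142 + 6.4·50 + 3.3·12 + 8.1·36 + 3.8·59 = 2312.0) ⇒ x = (4120.0 − 2312.0) / 18.3 ≈ 98.80.
Along y: (2931.3 + 18.3·y) / 51.5 = 96 (existing moment 3.9·153 + 7.7·90 + 6.4·59 + 3.3·132 + 8.1·76 + 3.8·56 = 2931.3) ⇒ y = (4944.0 − 2931.3) / 18.3 ≈ 109.98.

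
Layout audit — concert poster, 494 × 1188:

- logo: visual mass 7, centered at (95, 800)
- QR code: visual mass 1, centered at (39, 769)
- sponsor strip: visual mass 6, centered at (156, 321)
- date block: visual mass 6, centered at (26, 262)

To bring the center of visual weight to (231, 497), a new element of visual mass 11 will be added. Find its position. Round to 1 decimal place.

With the new element, Σw becomes 7 + 1 + 6 + 6 + 11 = 31.
x: need Σw·x = 31·231 = 7161. Existing = 7·95 + 1·39 + 6·156 + 6·26 = 1796. Remainder 5365 / 11 ≈ 487.73.
y: need Σw·y = 31·497 = 15407. Existing = 7·800 + 1·769 + 6·321 + 6·262 = 9867. Remainder 5540 / 11 ≈ 503.64.

(487.7, 503.6)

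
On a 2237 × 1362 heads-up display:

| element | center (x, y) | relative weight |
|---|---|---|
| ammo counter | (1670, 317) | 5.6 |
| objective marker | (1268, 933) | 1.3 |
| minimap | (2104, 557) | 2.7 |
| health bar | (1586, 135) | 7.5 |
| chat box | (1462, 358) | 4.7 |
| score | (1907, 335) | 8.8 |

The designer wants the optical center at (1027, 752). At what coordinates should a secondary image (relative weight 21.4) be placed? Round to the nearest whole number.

With the secondary image, Σw becomes 5.6 + 1.3 + 2.7 + 7.5 + 4.7 + 8.8 + 21.4 = 52.0.
Along x: (52229.2 + 21.4·x) / 52.0 = 1027 (existing moment 5.6·1670 + 1.3·1268 + 2.7·2104 + 7.5·1586 + 4.7·1462 + 8.8·1907 = 52229.2) ⇒ x = (53404.0 − 52229.2) / 21.4 ≈ 54.90.
Along y: (10135.1 + 21.4·y) / 52.0 = 752 (existing moment 5.6·317 + 1.3·933 + 2.7·557 + 7.5·135 + 4.7·358 + 8.8·335 = 10135.1) ⇒ y = (39104.0 − 10135.1) / 21.4 ≈ 1353.69.

(55, 1354)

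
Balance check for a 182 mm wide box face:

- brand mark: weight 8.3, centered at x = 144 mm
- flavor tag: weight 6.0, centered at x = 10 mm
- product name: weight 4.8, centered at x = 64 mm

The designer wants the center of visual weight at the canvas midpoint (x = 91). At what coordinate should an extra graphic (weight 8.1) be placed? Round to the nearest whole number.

x ≈ 113

After adding the extra graphic, total weight = 8.3 + 6.0 + 4.8 + 8.1 = 27.2.
x: target moment 27.2×91 = 2475.2; current 8.3·144 + 6.0·10 + 4.8·64 = 1562.4; the extra graphic supplies 912.8, so x = 912.8/8.1 ≈ 112.69.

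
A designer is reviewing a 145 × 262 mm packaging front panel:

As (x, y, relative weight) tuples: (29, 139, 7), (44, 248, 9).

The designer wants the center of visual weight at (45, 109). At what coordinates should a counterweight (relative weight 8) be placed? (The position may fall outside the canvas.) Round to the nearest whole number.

(60, -74)

New total weight: (7 + 9) + 8 = 24.
x: target moment 24×45 = 1080; current 7·29 + 9·44 = 599; the counterweight supplies 481, so x = 481/8 ≈ 60.12.
y: target moment 24×109 = 2616; current 7·139 + 9·248 = 3205; the counterweight supplies -589, so y = -589/8 ≈ -73.62.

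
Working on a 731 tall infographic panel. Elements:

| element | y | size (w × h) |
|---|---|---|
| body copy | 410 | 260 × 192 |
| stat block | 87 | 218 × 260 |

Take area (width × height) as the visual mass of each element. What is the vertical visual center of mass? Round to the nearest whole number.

y ≈ 238

Taking area as weight: body copy 260·192 = 49920, stat block 218·260 = 56680. Sum 106600.
y: (49920·410 + 56680·87) / 106600 = 25398360 / 106600 ≈ 238.26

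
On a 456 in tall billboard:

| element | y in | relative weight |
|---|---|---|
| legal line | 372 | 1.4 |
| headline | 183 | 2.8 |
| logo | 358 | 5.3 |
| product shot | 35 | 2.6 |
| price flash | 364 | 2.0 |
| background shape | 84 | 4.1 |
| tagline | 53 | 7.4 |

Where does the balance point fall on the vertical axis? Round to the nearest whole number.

Σw = 1.4 + 2.8 + 5.3 + 2.6 + 2.0 + 4.1 + 7.4 = 25.6.
y: moment 4486.2 / weight 25.6 ≈ 175.24

y ≈ 175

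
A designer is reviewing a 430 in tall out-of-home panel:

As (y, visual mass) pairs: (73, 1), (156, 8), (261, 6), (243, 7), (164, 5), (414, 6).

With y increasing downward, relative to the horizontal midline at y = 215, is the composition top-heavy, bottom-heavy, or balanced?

bottom-heavy

Weights sum to 1 + 8 + 6 + 7 + 5 + 6 = 33.
y-moment: 1·73 + 8·156 + 6·261 + 7·243 + 5·164 + 6·414 = 7892; centroid 7892/33 ≈ 239.15.
239.2 lies below (larger y than) the midline 215, so the layout is bottom-heavy.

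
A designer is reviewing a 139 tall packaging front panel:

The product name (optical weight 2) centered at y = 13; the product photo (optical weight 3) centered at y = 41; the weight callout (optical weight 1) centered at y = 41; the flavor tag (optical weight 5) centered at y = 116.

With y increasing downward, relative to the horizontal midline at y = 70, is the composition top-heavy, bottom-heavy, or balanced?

balanced

Σw = 2 + 3 + 1 + 5 = 11.
y: (2·13 + 3·41 + 1·41 + 5·116) / 11 = 770 / 11 ≈ 70.00
The centroid 70.00 matches the midline at 70, so the layout is balanced.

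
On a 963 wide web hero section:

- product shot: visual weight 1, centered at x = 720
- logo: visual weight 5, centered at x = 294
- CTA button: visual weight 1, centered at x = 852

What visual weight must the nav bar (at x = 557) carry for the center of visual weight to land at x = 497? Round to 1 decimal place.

Fixed elements: Σw = 1 + 5 + 1 = 7, Σw·x = 1·720 + 5·294 + 1·852 = 3042.
Balance at x = 497 requires (3042 + w·557) / (7 + w) = 497.
Solving: w = (497·7 − 3042) / (557 − 497) = 437 / 60 ≈ 7.28.

w ≈ 7.3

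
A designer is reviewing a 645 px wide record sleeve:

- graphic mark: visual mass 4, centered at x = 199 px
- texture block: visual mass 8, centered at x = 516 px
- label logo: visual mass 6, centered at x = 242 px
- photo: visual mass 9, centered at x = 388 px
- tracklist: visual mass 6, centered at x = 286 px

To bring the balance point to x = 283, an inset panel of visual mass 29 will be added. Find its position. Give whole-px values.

x ≈ 206

New total weight: (4 + 8 + 6 + 9 + 6) + 29 = 62.
Along x: (11584 + 29·x) / 62 = 283 (existing moment 4·199 + 8·516 + 6·242 + 9·388 + 6·286 = 11584) ⇒ x = (17546 − 11584) / 29 ≈ 205.59.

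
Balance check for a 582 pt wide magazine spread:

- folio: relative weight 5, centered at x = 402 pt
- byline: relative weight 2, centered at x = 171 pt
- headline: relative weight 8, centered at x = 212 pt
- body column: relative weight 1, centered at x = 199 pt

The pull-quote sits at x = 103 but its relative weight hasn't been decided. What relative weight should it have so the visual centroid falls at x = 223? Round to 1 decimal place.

Existing Σw = 16 (5 + 2 + 8 + 1); existing moment 5·402 + 2·171 + 8·212 + 1·199 = 4247.
Balance at x = 223 requires (4247 + w·103) / (16 + w) = 223.
So w = (223·16 − 4247)/(103 − 223) = -679/-120 ≈ 5.66.

w ≈ 5.7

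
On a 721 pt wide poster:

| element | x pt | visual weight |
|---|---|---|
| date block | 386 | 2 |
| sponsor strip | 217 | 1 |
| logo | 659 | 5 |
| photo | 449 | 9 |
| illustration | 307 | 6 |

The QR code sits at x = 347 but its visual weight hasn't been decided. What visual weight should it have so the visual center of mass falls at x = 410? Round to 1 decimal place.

w ≈ 11.7

Fixed elements: Σw = 2 + 1 + 5 + 9 + 6 = 23, Σw·x = 2·386 + 1·217 + 5·659 + 9·449 + 6·307 = 10167.
Balance at x = 410 requires (10167 + w·347) / (23 + w) = 410.
Rearranging, w·(347 − 410) = 410·23 − 10167 = -737, so w ≈ -737/-63 = 11.70.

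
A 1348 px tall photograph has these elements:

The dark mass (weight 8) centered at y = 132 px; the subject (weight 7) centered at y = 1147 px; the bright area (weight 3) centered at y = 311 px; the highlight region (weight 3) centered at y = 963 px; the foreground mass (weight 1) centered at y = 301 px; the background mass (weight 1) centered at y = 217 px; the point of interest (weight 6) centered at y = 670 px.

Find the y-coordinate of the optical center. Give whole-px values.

Weights sum to 8 + 7 + 3 + 3 + 1 + 1 + 6 = 29.
y-moment: 8·132 + 7·1147 + 3·311 + 3·963 + 1·301 + 1·217 + 6·670 = 17445; centroid 17445/29 ≈ 601.55.

y ≈ 602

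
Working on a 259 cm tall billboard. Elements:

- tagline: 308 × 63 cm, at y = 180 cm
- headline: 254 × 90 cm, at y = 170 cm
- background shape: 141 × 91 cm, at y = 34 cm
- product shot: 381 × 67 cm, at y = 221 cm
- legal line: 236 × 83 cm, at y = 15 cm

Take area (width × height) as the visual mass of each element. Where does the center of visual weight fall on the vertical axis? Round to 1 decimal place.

Areas: tagline 308·63 = 19404, headline 254·90 = 22860, background shape 141·91 = 12831, product shot 381·67 = 25527, legal line 236·83 = 19588. Total weight = 100210.
y: (19404·180 + 22860·170 + 12831·34 + 25527·221 + 19588·15) / 100210 = 13750461 / 100210 ≈ 137.22

y ≈ 137.2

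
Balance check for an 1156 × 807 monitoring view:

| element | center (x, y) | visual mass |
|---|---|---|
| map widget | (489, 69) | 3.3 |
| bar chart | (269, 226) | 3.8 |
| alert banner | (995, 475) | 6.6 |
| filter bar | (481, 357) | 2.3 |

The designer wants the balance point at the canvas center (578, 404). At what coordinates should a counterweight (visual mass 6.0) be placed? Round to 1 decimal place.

(401.1, 640.9)

After adding the counterweight, total weight = 3.3 + 3.8 + 6.6 + 2.3 + 6.0 = 22.0.
Along x: (10309.2 + 6.0·x) / 22.0 = 578 (existing moment 3.3·489 + 3.8·269 + 6.6·995 + 2.3·481 = 10309.2) ⇒ x = (12716.0 − 10309.2) / 6.0 ≈ 401.13.
Along y: (5042.6 + 6.0·y) / 22.0 = 404 (existing moment 3.3·69 + 3.8·226 + 6.6·475 + 2.3·357 = 5042.6) ⇒ y = (8888.0 − 5042.6) / 6.0 ≈ 640.90.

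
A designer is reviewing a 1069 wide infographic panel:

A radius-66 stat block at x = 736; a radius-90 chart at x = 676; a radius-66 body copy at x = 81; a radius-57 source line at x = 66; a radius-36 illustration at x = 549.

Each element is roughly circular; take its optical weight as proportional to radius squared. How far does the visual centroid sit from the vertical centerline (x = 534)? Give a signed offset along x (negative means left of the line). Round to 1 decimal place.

r² weights: stat block 66² = 4356, chart 90² = 8100, body copy 66² = 4356, source line 57² = 3249, illustration 36² = 1296. Total = 21357.
x: (4356·736 + 8100·676 + 4356·81 + 3249·66 + 1296·549) / 21357 = 9960390 / 21357 ≈ 466.38
Against x = 534, that's 466.38 − 534 = -67.62.

≈ -67.6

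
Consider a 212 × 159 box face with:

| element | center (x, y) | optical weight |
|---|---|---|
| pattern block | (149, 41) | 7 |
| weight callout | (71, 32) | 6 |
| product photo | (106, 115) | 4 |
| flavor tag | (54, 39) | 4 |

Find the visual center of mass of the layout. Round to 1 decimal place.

(100.4, 52.1)

Weights sum to 7 + 6 + 4 + 4 = 21.
Σw·x = 7·149 + 6·71 + 4·106 + 4·54 = 2109, so x̄ = 2109/21 ≈ 100.43.
Σw·y = 7·41 + 6·32 + 4·115 + 4·39 = 1095, so ȳ = 1095/21 ≈ 52.14.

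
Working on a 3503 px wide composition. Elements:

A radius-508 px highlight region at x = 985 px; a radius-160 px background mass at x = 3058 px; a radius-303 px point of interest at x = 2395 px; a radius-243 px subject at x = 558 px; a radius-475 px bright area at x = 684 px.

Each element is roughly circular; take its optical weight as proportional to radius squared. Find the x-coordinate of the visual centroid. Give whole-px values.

Weights ∝ r²: highlight region 508² = 258064, background mass 160² = 25600, point of interest 303² = 91809, subject 243² = 59049, bright area 475² = 225625; Σw = 660147.
Σw·x = 258064·985 + 25600·3058 + 91809·2395 + 59049·558 + 225625·684 = 739637237, so x̄ = 739637237/660147 ≈ 1120.41.

x ≈ 1120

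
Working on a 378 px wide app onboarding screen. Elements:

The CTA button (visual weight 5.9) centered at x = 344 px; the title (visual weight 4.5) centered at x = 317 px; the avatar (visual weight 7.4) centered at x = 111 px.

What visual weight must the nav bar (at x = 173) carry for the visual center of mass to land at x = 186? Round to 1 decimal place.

Known weights sum to 5.9 + 4.5 + 7.4 = 17.8; their moment is 5.9·344 + 4.5·317 + 7.4·111 = 4277.5.
Set Σw·x/Σw = 186: (4277.5 + 173w) = 186·(17.8 + w).
Solving: w = (186·17.8 − 4277.5) / (173 − 186) = -966.7 / -13 ≈ 74.36.

w ≈ 74.4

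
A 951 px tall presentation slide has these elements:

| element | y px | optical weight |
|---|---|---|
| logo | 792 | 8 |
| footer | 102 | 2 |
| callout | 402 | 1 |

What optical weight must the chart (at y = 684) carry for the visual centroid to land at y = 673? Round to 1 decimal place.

Fixed elements: Σw = 8 + 2 + 1 = 11, Σw·y = 8·792 + 2·102 + 1·402 = 6942.
Set Σw·y/Σw = 673: (6942 + 684w) = 673·(11 + w).
Rearranging, w·(684 − 673) = 673·11 − 6942 = 461, so w ≈ 461/11 = 41.91.

w ≈ 41.9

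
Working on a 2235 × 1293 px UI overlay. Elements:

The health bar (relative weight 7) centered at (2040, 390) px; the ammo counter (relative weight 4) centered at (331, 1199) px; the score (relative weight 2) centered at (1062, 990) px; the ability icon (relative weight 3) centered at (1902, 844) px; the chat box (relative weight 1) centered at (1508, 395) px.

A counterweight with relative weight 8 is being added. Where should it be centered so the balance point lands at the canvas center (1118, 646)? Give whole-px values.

(376, 465)

New total weight: (7 + 4 + 2 + 3 + 1) + 8 = 25.
Along x: (24942 + 8·x) / 25 = 1118 (existing moment 7·2040 + 4·331 + 2·1062 + 3·1902 + 1·1508 = 24942) ⇒ x = (27950 − 24942) / 8 ≈ 376.00.
Along y: (12433 + 8·y) / 25 = 646 (existing moment 7·390 + 4·1199 + 2·990 + 3·844 + 1·395 = 12433) ⇒ y = (16150 − 12433) / 8 ≈ 464.62.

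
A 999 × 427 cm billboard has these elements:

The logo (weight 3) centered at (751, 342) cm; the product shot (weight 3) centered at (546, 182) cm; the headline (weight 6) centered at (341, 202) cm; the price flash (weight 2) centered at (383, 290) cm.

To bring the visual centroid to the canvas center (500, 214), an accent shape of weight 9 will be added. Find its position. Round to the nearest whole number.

(533, 173)

With the accent shape, Σw becomes 3 + 3 + 6 + 2 + 9 = 23.
x: need Σw·x = 23·500 = 11500. Existing = 3·751 + 3·546 + 6·341 + 2·383 = 6703. Remainder 4797 / 9 ≈ 533.00.
y: need Σw·y = 23·214 = 4922. Existing = 3·342 + 3·182 + 6·202 + 2·290 = 3364. Remainder 1558 / 9 ≈ 173.11.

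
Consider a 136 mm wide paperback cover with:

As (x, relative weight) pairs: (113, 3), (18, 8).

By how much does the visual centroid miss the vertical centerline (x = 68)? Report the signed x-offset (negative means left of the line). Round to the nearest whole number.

≈ -24 mm

Σw = 3 + 8 = 11.
Σw·x = 3·113 + 8·18 = 483, so x̄ = 483/11 ≈ 43.91.
Difference: 43.91 − 68 ≈ -24.09.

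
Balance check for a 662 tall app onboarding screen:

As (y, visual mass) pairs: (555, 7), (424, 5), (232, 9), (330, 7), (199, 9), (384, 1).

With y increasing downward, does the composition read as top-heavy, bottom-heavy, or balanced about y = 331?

Σw = 7 + 5 + 9 + 7 + 9 + 1 = 38.
y: moment 12578 / weight 38 ≈ 331.00
331.00 = 331 exactly: balanced.

balanced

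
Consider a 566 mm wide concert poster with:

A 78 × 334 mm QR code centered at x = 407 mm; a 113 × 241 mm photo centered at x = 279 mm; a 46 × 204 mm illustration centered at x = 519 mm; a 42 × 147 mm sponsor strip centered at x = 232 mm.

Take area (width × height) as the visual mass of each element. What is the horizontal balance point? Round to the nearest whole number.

x ≈ 356

Areas → weights: QR code 78·334 = 26052, photo 113·241 = 27233, illustration 46·204 = 9384, sponsor strip 42·147 = 6174; Σw = 68843.
x: (26052·407 + 27233·279 + 9384·519 + 6174·232) / 68843 = 24503835 / 68843 ≈ 355.94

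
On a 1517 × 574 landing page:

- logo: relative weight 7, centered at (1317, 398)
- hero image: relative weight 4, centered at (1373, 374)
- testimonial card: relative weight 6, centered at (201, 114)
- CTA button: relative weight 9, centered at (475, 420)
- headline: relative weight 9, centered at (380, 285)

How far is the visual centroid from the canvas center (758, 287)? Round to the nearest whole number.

Σw = 7 + 4 + 6 + 9 + 9 = 35.
x-moment: 7·1317 + 4·1373 + 6·201 + 9·475 + 9·380 = 23612; centroid 23612/35 ≈ 674.63.
y-moment: 7·398 + 4·374 + 6·114 + 9·420 + 9·285 = 11311; centroid 11311/35 ≈ 323.17.
Relative to (758, 287): Δ = (-83.37, 36.17); |Δ| = √(-83.37² + 36.17²) ≈ 90.88.

≈ 91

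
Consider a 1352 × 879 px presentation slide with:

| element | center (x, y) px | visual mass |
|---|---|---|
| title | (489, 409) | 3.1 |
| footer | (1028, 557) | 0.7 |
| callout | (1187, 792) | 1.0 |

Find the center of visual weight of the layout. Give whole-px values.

(713, 510)

Σw = 3.1 + 0.7 + 1.0 = 4.8.
x: (3.1·489 + 0.7·1028 + 1.0·1187) / 4.8 = 3422.5 / 4.8 ≈ 713.02
y: (3.1·409 + 0.7·557 + 1.0·792) / 4.8 = 2449.8 / 4.8 ≈ 510.38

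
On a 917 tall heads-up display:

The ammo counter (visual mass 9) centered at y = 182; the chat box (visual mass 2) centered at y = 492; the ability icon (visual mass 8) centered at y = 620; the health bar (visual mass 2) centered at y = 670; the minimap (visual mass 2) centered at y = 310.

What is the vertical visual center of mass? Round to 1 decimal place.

Total weight = 9 + 2 + 8 + 2 + 2 = 23.
y-moment: 9·182 + 2·492 + 8·620 + 2·670 + 2·310 = 9542; centroid 9542/23 ≈ 414.87.

y ≈ 414.9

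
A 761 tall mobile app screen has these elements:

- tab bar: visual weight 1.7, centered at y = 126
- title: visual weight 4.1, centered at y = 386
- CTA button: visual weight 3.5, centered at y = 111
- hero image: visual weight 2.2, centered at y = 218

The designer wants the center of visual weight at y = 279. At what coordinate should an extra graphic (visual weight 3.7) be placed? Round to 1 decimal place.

y ≈ 425.9

After adding the extra graphic, total weight = 1.7 + 4.1 + 3.5 + 2.2 + 3.7 = 15.2.
y: target moment 15.2×279 = 4240.8; current 1.7·126 + 4.1·386 + 3.5·111 + 2.2·218 = 2664.9; the extra graphic supplies 1575.9, so y = 1575.9/3.7 ≈ 425.92.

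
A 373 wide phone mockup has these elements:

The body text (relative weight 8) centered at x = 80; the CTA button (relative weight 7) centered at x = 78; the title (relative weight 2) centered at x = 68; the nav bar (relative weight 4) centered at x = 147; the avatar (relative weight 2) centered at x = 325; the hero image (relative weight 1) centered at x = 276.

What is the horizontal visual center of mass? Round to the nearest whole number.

x ≈ 118

Total weight = 8 + 7 + 2 + 4 + 2 + 1 = 24.
Σw·x = 2836; x̄ = 2836/24 ≈ 118.17.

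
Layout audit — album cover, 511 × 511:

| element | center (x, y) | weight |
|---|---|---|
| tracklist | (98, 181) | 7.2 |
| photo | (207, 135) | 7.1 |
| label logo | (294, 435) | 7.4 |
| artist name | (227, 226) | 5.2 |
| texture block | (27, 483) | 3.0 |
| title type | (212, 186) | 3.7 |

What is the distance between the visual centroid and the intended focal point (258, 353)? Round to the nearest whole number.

≈ 114

Total weight = 7.2 + 7.1 + 7.4 + 5.2 + 3.0 + 3.7 = 33.6.
Σw·x = 7.2·98 + 7.1·207 + 7.4·294 + 5.2·227 + 3.0·27 + 3.7·212 = 6396.7, so x̄ = 6396.7/33.6 ≈ 190.38.
Σw·y = 7.2·181 + 7.1·135 + 7.4·435 + 5.2·226 + 3.0·483 + 3.7·186 = 8793.1, so ȳ = 8793.1/33.6 ≈ 261.70.
Offset from (258, 353): Δx ≈ -67.62, Δy ≈ -91.30; distance = √(Δx² + Δy²) ≈ 113.62.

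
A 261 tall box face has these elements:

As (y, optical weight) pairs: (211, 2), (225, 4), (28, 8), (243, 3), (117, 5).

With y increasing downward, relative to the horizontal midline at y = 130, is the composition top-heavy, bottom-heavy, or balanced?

Total weight = 2 + 4 + 8 + 3 + 5 = 22.
y-moment: 2·211 + 4·225 + 8·28 + 3·243 + 5·117 = 2860; centroid 2860/22 ≈ 130.00.
That equals the midline 130 — balanced.

balanced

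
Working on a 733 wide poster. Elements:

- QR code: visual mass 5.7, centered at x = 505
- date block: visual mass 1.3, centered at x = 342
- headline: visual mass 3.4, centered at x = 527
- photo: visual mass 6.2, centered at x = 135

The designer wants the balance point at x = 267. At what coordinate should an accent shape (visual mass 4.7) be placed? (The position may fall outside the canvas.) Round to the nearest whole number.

New total weight: (5.7 + 1.3 + 3.4 + 6.2) + 4.7 = 21.3.
Along x: (5951.9 + 4.7·x) / 21.3 = 267 (existing moment 5.7·505 + 1.3·342 + 3.4·527 + 6.2·135 = 5951.9) ⇒ x = (5687.1 − 5951.9) / 4.7 ≈ -56.34.

x ≈ -56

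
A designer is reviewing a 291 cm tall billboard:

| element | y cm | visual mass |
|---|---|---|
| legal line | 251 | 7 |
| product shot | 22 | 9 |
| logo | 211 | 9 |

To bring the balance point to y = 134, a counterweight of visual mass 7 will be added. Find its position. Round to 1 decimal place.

y ≈ 62.0

New total weight: (7 + 9 + 9) + 7 = 32.
y: need Σw·y = 32·134 = 4288. Existing = 7·251 + 9·22 + 9·211 = 3854. Remainder 434 / 7 ≈ 62.00.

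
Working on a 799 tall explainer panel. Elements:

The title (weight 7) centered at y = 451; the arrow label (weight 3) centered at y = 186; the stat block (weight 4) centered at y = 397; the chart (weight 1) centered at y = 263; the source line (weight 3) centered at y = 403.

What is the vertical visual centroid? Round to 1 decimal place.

y ≈ 376.4

Σw = 7 + 3 + 4 + 1 + 3 = 18.
y-moment: 7·451 + 3·186 + 4·397 + 1·263 + 3·403 = 6775; centroid 6775/18 ≈ 376.39.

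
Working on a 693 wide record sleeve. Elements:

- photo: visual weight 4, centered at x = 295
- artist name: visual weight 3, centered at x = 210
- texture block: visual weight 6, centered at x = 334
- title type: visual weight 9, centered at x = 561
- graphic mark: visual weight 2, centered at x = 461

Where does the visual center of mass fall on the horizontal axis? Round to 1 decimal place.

x ≈ 407.7

Weights sum to 4 + 3 + 6 + 9 + 2 = 24.
Σw·x = 4·295 + 3·210 + 6·334 + 9·561 + 2·461 = 9785, so x̄ = 9785/24 ≈ 407.71.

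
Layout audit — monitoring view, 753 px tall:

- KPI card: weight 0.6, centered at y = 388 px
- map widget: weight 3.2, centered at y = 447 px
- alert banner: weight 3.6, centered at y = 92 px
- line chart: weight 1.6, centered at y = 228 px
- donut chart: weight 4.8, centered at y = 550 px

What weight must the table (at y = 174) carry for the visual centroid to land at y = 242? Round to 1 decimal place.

w ≈ 24.4

Fixed elements: Σw = 0.6 + 3.2 + 3.6 + 1.6 + 4.8 = 13.8, Σw·y = 0.6·388 + 3.2·447 + 3.6·92 + 1.6·228 + 4.8·550 = 4999.2.
For the centroid to hit 242: (4999.2 + w·174) / (13.8 + w) = 242.
Rearranging, w·(174 − 242) = 242·13.8 − 4999.2 = -1659.6, so w ≈ -1659.6/-68 = 24.41.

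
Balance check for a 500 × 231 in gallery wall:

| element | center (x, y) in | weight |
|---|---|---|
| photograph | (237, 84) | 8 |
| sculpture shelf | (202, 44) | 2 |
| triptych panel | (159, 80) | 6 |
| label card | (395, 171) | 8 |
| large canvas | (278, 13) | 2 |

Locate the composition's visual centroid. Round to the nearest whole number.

(268, 101)

Σw = 8 + 2 + 6 + 8 + 2 = 26.
Σw·x = 8·237 + 2·202 + 6·159 + 8·395 + 2·278 = 6970, so x̄ = 6970/26 ≈ 268.08.
Σw·y = 8·84 + 2·44 + 6·80 + 8·171 + 2·13 = 2634, so ȳ = 2634/26 ≈ 101.31.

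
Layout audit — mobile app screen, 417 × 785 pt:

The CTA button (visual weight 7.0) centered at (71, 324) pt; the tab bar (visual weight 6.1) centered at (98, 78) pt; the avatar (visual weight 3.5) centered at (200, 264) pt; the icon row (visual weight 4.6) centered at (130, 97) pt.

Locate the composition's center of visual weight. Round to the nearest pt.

(113, 194)

Weights sum to 7.0 + 6.1 + 3.5 + 4.6 = 21.2.
x: (7.0·71 + 6.1·98 + 3.5·200 + 4.6·130) / 21.2 = 2392.8 / 21.2 ≈ 112.87
y: (7.0·324 + 6.1·78 + 3.5·264 + 4.6·97) / 21.2 = 4114.0 / 21.2 ≈ 194.06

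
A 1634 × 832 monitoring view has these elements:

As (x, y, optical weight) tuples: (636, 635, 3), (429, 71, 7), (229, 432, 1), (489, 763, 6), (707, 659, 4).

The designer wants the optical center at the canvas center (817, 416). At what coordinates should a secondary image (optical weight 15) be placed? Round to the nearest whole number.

(1234, 329)

After adding the secondary image, total weight = 3 + 7 + 1 + 6 + 4 + 15 = 36.
Along x: (10902 + 15·x) / 36 = 817 (existing moment 3·636 + 7·429 + 1·229 + 6·489 + 4·707 = 10902) ⇒ x = (29412 − 10902) / 15 ≈ 1234.00.
Along y: (10048 + 15·y) / 36 = 416 (existing moment 3·635 + 7·71 + 1·432 + 6·763 + 4·659 = 10048) ⇒ y = (14976 − 10048) / 15 ≈ 328.53.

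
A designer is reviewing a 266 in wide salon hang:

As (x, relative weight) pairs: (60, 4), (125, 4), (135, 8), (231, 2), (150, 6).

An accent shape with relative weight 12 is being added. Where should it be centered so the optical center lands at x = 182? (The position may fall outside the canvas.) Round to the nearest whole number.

New total weight: (4 + 4 + 8 + 2 + 6) + 12 = 36.
x: target moment 36×182 = 6552; current 4·60 + 4·125 + 8·135 + 2·231 + 6·150 = 3182; the accent shape supplies 3370, so x = 3370/12 ≈ 280.83.

x ≈ 281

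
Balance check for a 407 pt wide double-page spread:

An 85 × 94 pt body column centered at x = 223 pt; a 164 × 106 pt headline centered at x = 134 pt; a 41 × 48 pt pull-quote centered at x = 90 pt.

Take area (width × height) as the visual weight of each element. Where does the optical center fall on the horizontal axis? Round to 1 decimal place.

Areas → weights: body column 85·94 = 7990, headline 164·106 = 17384, pull-quote 41·48 = 1968; Σw = 27342.
Σw·x = 7990·223 + 17384·134 + 1968·90 = 4288346, so x̄ = 4288346/27342 ≈ 156.84.

x ≈ 156.8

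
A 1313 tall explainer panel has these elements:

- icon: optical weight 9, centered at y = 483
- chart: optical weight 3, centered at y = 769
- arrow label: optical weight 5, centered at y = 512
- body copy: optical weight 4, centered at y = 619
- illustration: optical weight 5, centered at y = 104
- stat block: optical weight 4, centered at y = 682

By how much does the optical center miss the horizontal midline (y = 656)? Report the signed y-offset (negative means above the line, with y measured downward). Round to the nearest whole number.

Weights sum to 9 + 3 + 5 + 4 + 5 + 4 = 30.
y: (9·483 + 3·769 + 5·512 + 4·619 + 5·104 + 4·682) / 30 = 14938 / 30 ≈ 497.93
Offset from y = 656: 497.93 − 656 ≈ -158.07.

≈ -158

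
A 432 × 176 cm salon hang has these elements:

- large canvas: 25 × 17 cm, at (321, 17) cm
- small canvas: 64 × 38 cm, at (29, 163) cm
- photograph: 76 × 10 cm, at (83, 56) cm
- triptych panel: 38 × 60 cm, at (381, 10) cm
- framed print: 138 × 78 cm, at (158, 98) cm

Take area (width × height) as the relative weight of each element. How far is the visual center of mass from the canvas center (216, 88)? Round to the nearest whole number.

≈ 46 cm

Areas: large canvas 25·17 = 425, small canvas 64·38 = 2432, photograph 76·10 = 760, triptych panel 38·60 = 2280, framed print 138·78 = 10764. Total weight = 16661.
Σw·x = 425·321 + 2432·29 + 760·83 + 2280·381 + 10764·158 = 2839425, so x̄ = 2839425/16661 ≈ 170.42.
Σw·y = 425·17 + 2432·163 + 760·56 + 2280·10 + 10764·98 = 1523873, so ȳ = 1523873/16661 ≈ 91.46.
Offset from (216, 88): Δx ≈ -45.58, Δy ≈ 3.46; distance = √(Δx² + Δy²) ≈ 45.71.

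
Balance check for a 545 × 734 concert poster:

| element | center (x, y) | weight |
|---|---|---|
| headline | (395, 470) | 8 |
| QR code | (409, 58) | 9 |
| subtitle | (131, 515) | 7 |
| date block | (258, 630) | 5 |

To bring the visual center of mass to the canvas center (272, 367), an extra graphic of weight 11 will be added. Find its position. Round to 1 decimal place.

With the extra graphic, Σw becomes 8 + 9 + 7 + 5 + 11 = 40.
Along x: (9048 + 11·x) / 40 = 272 (existing moment 8·395 + 9·409 + 7·131 + 5·258 = 9048) ⇒ x = (10880 − 9048) / 11 ≈ 166.55.
Along y: (11037 + 11·y) / 40 = 367 (existing moment 8·470 + 9·58 + 7·515 + 5·630 = 11037) ⇒ y = (14680 − 11037) / 11 ≈ 331.18.

(166.5, 331.2)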